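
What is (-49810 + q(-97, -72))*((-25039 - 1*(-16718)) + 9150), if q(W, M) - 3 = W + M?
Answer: -41430104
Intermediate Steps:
q(W, M) = 3 + M + W (q(W, M) = 3 + (W + M) = 3 + (M + W) = 3 + M + W)
(-49810 + q(-97, -72))*((-25039 - 1*(-16718)) + 9150) = (-49810 + (3 - 72 - 97))*((-25039 - 1*(-16718)) + 9150) = (-49810 - 166)*((-25039 + 16718) + 9150) = -49976*(-8321 + 9150) = -49976*829 = -41430104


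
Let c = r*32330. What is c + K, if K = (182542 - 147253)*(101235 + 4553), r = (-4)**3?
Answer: 3731083612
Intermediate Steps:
r = -64
c = -2069120 (c = -64*32330 = -2069120)
K = 3733152732 (K = 35289*105788 = 3733152732)
c + K = -2069120 + 3733152732 = 3731083612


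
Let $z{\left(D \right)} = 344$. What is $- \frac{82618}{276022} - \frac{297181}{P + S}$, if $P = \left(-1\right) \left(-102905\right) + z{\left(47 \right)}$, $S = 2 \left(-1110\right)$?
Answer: $- \frac{45187653952}{13943113319} \approx -3.2409$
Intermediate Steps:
$S = -2220$
$P = 103249$ ($P = \left(-1\right) \left(-102905\right) + 344 = 102905 + 344 = 103249$)
$- \frac{82618}{276022} - \frac{297181}{P + S} = - \frac{82618}{276022} - \frac{297181}{103249 - 2220} = \left(-82618\right) \frac{1}{276022} - \frac{297181}{101029} = - \frac{41309}{138011} - \frac{297181}{101029} = - \frac{45187653952}{13943113319}$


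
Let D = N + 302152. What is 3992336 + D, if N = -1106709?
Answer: 3187779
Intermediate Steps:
D = -804557 (D = -1106709 + 302152 = -804557)
3992336 + D = 3992336 - 804557 = 3187779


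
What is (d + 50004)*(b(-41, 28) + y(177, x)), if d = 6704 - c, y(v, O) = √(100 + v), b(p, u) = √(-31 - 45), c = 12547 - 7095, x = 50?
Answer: 51256*√277 + 102512*I*√19 ≈ 8.5307e+5 + 4.4684e+5*I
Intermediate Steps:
c = 5452
b(p, u) = 2*I*√19 (b(p, u) = √(-76) = 2*I*√19)
d = 1252 (d = 6704 - 1*5452 = 6704 - 5452 = 1252)
(d + 50004)*(b(-41, 28) + y(177, x)) = (1252 + 50004)*(2*I*√19 + √(100 + 177)) = 51256*(2*I*√19 + √277) = 51256*(√277 + 2*I*√19) = 51256*√277 + 102512*I*√19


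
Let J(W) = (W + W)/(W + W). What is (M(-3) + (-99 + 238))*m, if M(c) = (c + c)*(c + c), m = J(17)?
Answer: 175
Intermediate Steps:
J(W) = 1 (J(W) = (2*W)/((2*W)) = (2*W)*(1/(2*W)) = 1)
m = 1
M(c) = 4*c**2 (M(c) = (2*c)*(2*c) = 4*c**2)
(M(-3) + (-99 + 238))*m = (4*(-3)**2 + (-99 + 238))*1 = (4*9 + 139)*1 = (36 + 139)*1 = 175*1 = 175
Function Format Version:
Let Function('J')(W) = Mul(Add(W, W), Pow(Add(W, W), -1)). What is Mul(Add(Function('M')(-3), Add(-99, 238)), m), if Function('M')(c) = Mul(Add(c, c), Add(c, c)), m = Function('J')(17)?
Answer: 175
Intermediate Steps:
Function('J')(W) = 1 (Function('J')(W) = Mul(Mul(2, W), Pow(Mul(2, W), -1)) = Mul(Mul(2, W), Mul(Rational(1, 2), Pow(W, -1))) = 1)
m = 1
Function('M')(c) = Mul(4, Pow(c, 2)) (Function('M')(c) = Mul(Mul(2, c), Mul(2, c)) = Mul(4, Pow(c, 2)))
Mul(Add(Function('M')(-3), Add(-99, 238)), m) = Mul(Add(Mul(4, Pow(-3, 2)), Add(-99, 238)), 1) = Mul(Add(Mul(4, 9), 139), 1) = Mul(Add(36, 139), 1) = Mul(175, 1) = 175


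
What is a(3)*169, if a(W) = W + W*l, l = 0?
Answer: 507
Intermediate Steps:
a(W) = W (a(W) = W + W*0 = W + 0 = W)
a(3)*169 = 3*169 = 507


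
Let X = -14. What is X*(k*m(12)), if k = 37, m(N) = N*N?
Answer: -74592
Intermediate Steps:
m(N) = N²
X*(k*m(12)) = -518*12² = -518*144 = -14*5328 = -74592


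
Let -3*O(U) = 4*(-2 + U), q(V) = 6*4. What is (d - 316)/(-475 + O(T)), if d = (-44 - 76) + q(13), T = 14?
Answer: 412/491 ≈ 0.83910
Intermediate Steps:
q(V) = 24
d = -96 (d = (-44 - 76) + 24 = -120 + 24 = -96)
O(U) = 8/3 - 4*U/3 (O(U) = -4*(-2 + U)/3 = -(-8 + 4*U)/3 = 8/3 - 4*U/3)
(d - 316)/(-475 + O(T)) = (-96 - 316)/(-475 + (8/3 - 4/3*14)) = -412/(-475 + (8/3 - 56/3)) = -412/(-475 - 16) = -412/(-491) = -412*(-1/491) = 412/491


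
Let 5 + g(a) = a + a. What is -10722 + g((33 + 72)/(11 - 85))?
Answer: -397004/37 ≈ -10730.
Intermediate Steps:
g(a) = -5 + 2*a (g(a) = -5 + (a + a) = -5 + 2*a)
-10722 + g((33 + 72)/(11 - 85)) = -10722 + (-5 + 2*((33 + 72)/(11 - 85))) = -10722 + (-5 + 2*(105/(-74))) = -10722 + (-5 + 2*(105*(-1/74))) = -10722 + (-5 + 2*(-105/74)) = -10722 + (-5 - 105/37) = -10722 - 290/37 = -397004/37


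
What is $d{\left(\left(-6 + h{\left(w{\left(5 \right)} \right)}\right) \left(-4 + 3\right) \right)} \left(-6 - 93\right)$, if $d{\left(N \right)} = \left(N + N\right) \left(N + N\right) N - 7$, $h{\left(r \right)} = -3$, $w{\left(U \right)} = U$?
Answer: $-287991$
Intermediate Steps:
$d{\left(N \right)} = -7 + 4 N^{3}$ ($d{\left(N \right)} = 2 N 2 N N - 7 = 4 N^{2} N - 7 = 4 N^{3} - 7 = -7 + 4 N^{3}$)
$d{\left(\left(-6 + h{\left(w{\left(5 \right)} \right)}\right) \left(-4 + 3\right) \right)} \left(-6 - 93\right) = \left(-7 + 4 \left(\left(-6 - 3\right) \left(-4 + 3\right)\right)^{3}\right) \left(-6 - 93\right) = \left(-7 + 4 \left(\left(-9\right) \left(-1\right)\right)^{3}\right) \left(-99\right) = \left(-7 + 4 \cdot 9^{3}\right) \left(-99\right) = \left(-7 + 4 \cdot 729\right) \left(-99\right) = \left(-7 + 2916\right) \left(-99\right) = 2909 \left(-99\right) = -287991$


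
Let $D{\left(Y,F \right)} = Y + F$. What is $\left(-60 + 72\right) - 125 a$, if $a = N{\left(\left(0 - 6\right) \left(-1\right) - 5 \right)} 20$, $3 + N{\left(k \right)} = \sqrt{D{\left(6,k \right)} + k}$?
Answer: $7512 - 5000 \sqrt{2} \approx 440.93$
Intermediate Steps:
$D{\left(Y,F \right)} = F + Y$
$N{\left(k \right)} = -3 + \sqrt{6 + 2 k}$ ($N{\left(k \right)} = -3 + \sqrt{\left(k + 6\right) + k} = -3 + \sqrt{\left(6 + k\right) + k} = -3 + \sqrt{6 + 2 k}$)
$a = -60 + 40 \sqrt{2}$ ($a = \left(-3 + \sqrt{6 + 2 \left(\left(0 - 6\right) \left(-1\right) - 5\right)}\right) 20 = \left(-3 + \sqrt{6 + 2 \left(\left(-6\right) \left(-1\right) - 5\right)}\right) 20 = \left(-3 + \sqrt{6 + 2 \left(6 - 5\right)}\right) 20 = \left(-3 + \sqrt{6 + 2 \cdot 1}\right) 20 = \left(-3 + \sqrt{6 + 2}\right) 20 = \left(-3 + \sqrt{8}\right) 20 = \left(-3 + 2 \sqrt{2}\right) 20 = -60 + 40 \sqrt{2} \approx -3.4315$)
$\left(-60 + 72\right) - 125 a = \left(-60 + 72\right) - 125 \left(-60 + 40 \sqrt{2}\right) = 12 + \left(7500 - 5000 \sqrt{2}\right) = 7512 - 5000 \sqrt{2}$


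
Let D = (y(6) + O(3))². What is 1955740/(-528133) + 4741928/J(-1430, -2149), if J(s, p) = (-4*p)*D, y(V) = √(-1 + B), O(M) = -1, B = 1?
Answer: 621889279846/1134957817 ≈ 547.94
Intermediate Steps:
y(V) = 0 (y(V) = √(-1 + 1) = √0 = 0)
D = 1 (D = (0 - 1)² = (-1)² = 1)
J(s, p) = -4*p (J(s, p) = -4*p*1 = -4*p)
1955740/(-528133) + 4741928/J(-1430, -2149) = 1955740/(-528133) + 4741928/((-4*(-2149))) = 1955740*(-1/528133) + 4741928/8596 = -1955740/528133 + 4741928*(1/8596) = -1955740/528133 + 1185482/2149 = 621889279846/1134957817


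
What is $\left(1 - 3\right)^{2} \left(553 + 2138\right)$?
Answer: $10764$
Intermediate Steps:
$\left(1 - 3\right)^{2} \left(553 + 2138\right) = \left(-2\right)^{2} \cdot 2691 = 4 \cdot 2691 = 10764$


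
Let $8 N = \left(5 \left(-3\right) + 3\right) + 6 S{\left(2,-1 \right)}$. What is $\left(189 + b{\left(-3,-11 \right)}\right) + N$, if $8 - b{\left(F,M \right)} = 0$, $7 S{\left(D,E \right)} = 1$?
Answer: $\frac{5477}{28} \approx 195.61$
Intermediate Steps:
$S{\left(D,E \right)} = \frac{1}{7}$ ($S{\left(D,E \right)} = \frac{1}{7} \cdot 1 = \frac{1}{7}$)
$b{\left(F,M \right)} = 8$ ($b{\left(F,M \right)} = 8 - 0 = 8 + 0 = 8$)
$N = - \frac{39}{28}$ ($N = \frac{\left(5 \left(-3\right) + 3\right) + 6 \cdot \frac{1}{7}}{8} = \frac{\left(-15 + 3\right) + \frac{6}{7}}{8} = \frac{-12 + \frac{6}{7}}{8} = \frac{1}{8} \left(- \frac{78}{7}\right) = - \frac{39}{28} \approx -1.3929$)
$\left(189 + b{\left(-3,-11 \right)}\right) + N = \left(189 + 8\right) - \frac{39}{28} = 197 - \frac{39}{28} = \frac{5477}{28}$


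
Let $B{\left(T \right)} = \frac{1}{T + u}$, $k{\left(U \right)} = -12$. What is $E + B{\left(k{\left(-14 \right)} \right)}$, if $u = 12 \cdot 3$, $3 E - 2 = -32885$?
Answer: $- \frac{263063}{24} \approx -10961.0$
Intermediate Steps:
$E = -10961$ ($E = \frac{2}{3} + \frac{1}{3} \left(-32885\right) = \frac{2}{3} - \frac{32885}{3} = -10961$)
$u = 36$
$B{\left(T \right)} = \frac{1}{36 + T}$ ($B{\left(T \right)} = \frac{1}{T + 36} = \frac{1}{36 + T}$)
$E + B{\left(k{\left(-14 \right)} \right)} = -10961 + \frac{1}{36 - 12} = -10961 + \frac{1}{24} = - \frac{263063}{24}$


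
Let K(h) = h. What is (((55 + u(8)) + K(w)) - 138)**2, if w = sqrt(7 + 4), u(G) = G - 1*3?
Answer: (78 - sqrt(11))**2 ≈ 5577.6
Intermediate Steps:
u(G) = -3 + G (u(G) = G - 3 = -3 + G)
w = sqrt(11) ≈ 3.3166
(((55 + u(8)) + K(w)) - 138)**2 = (((55 + (-3 + 8)) + sqrt(11)) - 138)**2 = (((55 + 5) + sqrt(11)) - 138)**2 = ((60 + sqrt(11)) - 138)**2 = (-78 + sqrt(11))**2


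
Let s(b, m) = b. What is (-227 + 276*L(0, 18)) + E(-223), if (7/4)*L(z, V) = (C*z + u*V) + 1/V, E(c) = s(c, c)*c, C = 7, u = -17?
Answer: 26254/21 ≈ 1250.2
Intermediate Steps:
E(c) = c**2 (E(c) = c*c = c**2)
L(z, V) = 4*z - 68*V/7 + 4/(7*V) (L(z, V) = 4*((7*z - 17*V) + 1/V)/7 = 4*((-17*V + 7*z) + 1/V)/7 = 4*(1/V - 17*V + 7*z)/7 = 4*z - 68*V/7 + 4/(7*V))
(-227 + 276*L(0, 18)) + E(-223) = (-227 + 276*(4*0 - 68/7*18 + (4/7)/18)) + (-223)**2 = (-227 + 276*(0 - 1224/7 + (4/7)*(1/18))) + 49729 = (-227 + 276*(0 - 1224/7 + 2/63)) + 49729 = (-227 + 276*(-11014/63)) + 49729 = (-227 - 1013288/21) + 49729 = -1018055/21 + 49729 = 26254/21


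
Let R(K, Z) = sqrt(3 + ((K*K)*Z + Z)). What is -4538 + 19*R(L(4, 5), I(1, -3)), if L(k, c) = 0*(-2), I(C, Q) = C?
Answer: -4500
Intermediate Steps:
L(k, c) = 0
R(K, Z) = sqrt(3 + Z + Z*K**2) (R(K, Z) = sqrt(3 + (K**2*Z + Z)) = sqrt(3 + (Z*K**2 + Z)) = sqrt(3 + (Z + Z*K**2)) = sqrt(3 + Z + Z*K**2))
-4538 + 19*R(L(4, 5), I(1, -3)) = -4538 + 19*sqrt(3 + 1 + 1*0**2) = -4538 + 19*sqrt(3 + 1 + 1*0) = -4538 + 19*sqrt(3 + 1 + 0) = -4538 + 19*sqrt(4) = -4538 + 19*2 = -4538 + 38 = -4500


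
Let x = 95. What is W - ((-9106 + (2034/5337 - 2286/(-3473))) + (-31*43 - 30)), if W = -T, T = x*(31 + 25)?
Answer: 10602168365/2059489 ≈ 5148.0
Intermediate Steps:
T = 5320 (T = 95*(31 + 25) = 95*56 = 5320)
W = -5320 (W = -1*5320 = -5320)
W - ((-9106 + (2034/5337 - 2286/(-3473))) + (-31*43 - 30)) = -5320 - ((-9106 + (2034/5337 - 2286/(-3473))) + (-31*43 - 30)) = -5320 - ((-9106 + (2034*(1/5337) - 2286*(-1/3473))) + (-1333 - 30)) = -5320 - ((-9106 + (226/593 + 2286/3473)) - 1363) = -5320 - ((-9106 + 2140496/2059489) - 1363) = -5320 - (-18751566338/2059489 - 1363) = -5320 - 1*(-21558649845/2059489) = -5320 + 21558649845/2059489 = 10602168365/2059489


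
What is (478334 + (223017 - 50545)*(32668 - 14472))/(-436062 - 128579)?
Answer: -448396978/80663 ≈ -5558.9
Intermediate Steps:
(478334 + (223017 - 50545)*(32668 - 14472))/(-436062 - 128579) = (478334 + 172472*18196)/(-564641) = (478334 + 3138300512)*(-1/564641) = 3138778846*(-1/564641) = -448396978/80663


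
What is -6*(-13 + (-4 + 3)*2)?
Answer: 90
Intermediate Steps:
-6*(-13 + (-4 + 3)*2) = -6*(-13 - 1*2) = -6*(-13 - 2) = -6*(-15) = 90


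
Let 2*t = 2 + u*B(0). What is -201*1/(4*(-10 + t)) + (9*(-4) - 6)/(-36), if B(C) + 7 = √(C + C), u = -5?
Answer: -242/51 ≈ -4.7451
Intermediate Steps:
B(C) = -7 + √2*√C (B(C) = -7 + √(C + C) = -7 + √(2*C) = -7 + √2*√C)
t = 37/2 (t = (2 - 5*(-7 + √2*√0))/2 = (2 - 5*(-7 + √2*0))/2 = (2 - 5*(-7 + 0))/2 = (2 - 5*(-7))/2 = (2 + 35)/2 = (½)*37 = 37/2 ≈ 18.500)
-201*1/(4*(-10 + t)) + (9*(-4) - 6)/(-36) = -201*1/(4*(-10 + 37/2)) + (9*(-4) - 6)/(-36) = -201/((17/2)*4) + (-36 - 6)*(-1/36) = -201/34 - 42*(-1/36) = -201*1/34 + 7/6 = -201/34 + 7/6 = -242/51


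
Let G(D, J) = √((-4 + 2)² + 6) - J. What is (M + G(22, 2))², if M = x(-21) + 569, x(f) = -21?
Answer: (546 + √10)² ≈ 3.0158e+5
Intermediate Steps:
G(D, J) = √10 - J (G(D, J) = √((-2)² + 6) - J = √(4 + 6) - J = √10 - J)
M = 548 (M = -21 + 569 = 548)
(M + G(22, 2))² = (548 + (√10 - 1*2))² = (548 + (√10 - 2))² = (548 + (-2 + √10))² = (546 + √10)²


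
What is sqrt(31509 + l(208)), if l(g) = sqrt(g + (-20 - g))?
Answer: sqrt(31509 + 2*I*sqrt(5)) ≈ 177.51 + 0.013*I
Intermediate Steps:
l(g) = 2*I*sqrt(5) (l(g) = sqrt(-20) = 2*I*sqrt(5))
sqrt(31509 + l(208)) = sqrt(31509 + 2*I*sqrt(5))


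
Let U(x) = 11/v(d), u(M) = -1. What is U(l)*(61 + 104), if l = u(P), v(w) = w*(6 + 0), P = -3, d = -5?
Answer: -121/2 ≈ -60.500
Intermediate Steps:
v(w) = 6*w (v(w) = w*6 = 6*w)
l = -1
U(x) = -11/30 (U(x) = 11/((6*(-5))) = 11/(-30) = 11*(-1/30) = -11/30)
U(l)*(61 + 104) = -11*(61 + 104)/30 = -11/30*165 = -121/2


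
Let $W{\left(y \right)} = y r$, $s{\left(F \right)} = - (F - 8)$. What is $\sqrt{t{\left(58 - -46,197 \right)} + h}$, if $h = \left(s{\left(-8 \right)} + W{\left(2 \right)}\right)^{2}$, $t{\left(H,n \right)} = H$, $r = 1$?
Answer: $2 \sqrt{107} \approx 20.688$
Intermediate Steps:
$s{\left(F \right)} = 8 - F$ ($s{\left(F \right)} = - (-8 + F) = 8 - F$)
$W{\left(y \right)} = y$ ($W{\left(y \right)} = y 1 = y$)
$h = 324$ ($h = \left(\left(8 - -8\right) + 2\right)^{2} = \left(\left(8 + 8\right) + 2\right)^{2} = \left(16 + 2\right)^{2} = 18^{2} = 324$)
$\sqrt{t{\left(58 - -46,197 \right)} + h} = \sqrt{\left(58 - -46\right) + 324} = \sqrt{\left(58 + 46\right) + 324} = \sqrt{104 + 324} = \sqrt{428} = 2 \sqrt{107}$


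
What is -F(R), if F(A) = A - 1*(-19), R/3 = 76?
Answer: -247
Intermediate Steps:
R = 228 (R = 3*76 = 228)
F(A) = 19 + A (F(A) = A + 19 = 19 + A)
-F(R) = -(19 + 228) = -1*247 = -247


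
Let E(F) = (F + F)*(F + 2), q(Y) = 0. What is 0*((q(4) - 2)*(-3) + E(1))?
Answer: 0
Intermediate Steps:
E(F) = 2*F*(2 + F) (E(F) = (2*F)*(2 + F) = 2*F*(2 + F))
0*((q(4) - 2)*(-3) + E(1)) = 0*((0 - 2)*(-3) + 2*1*(2 + 1)) = 0*(-2*(-3) + 2*1*3) = 0*(6 + 6) = 0*12 = 0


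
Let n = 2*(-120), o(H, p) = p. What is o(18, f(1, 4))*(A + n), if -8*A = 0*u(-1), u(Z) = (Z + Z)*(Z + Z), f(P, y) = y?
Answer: -960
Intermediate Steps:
n = -240
u(Z) = 4*Z² (u(Z) = (2*Z)*(2*Z) = 4*Z²)
A = 0 (A = -0*4*(-1)² = -0*4*1 = -0*4 = -⅛*0 = 0)
o(18, f(1, 4))*(A + n) = 4*(0 - 240) = 4*(-240) = -960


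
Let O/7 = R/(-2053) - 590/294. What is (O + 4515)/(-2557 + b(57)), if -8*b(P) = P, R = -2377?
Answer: -1555191832/884376969 ≈ -1.7585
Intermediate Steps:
b(P) = -P/8
O = -256216/43113 (O = 7*(-2377/(-2053) - 590/294) = 7*(-2377*(-1/2053) - 590*1/294) = 7*(2377/2053 - 295/147) = 7*(-256216/301791) = -256216/43113 ≈ -5.9429)
(O + 4515)/(-2557 + b(57)) = (-256216/43113 + 4515)/(-2557 - 1/8*57) = 194398979/(43113*(-2557 - 57/8)) = 194398979/(43113*(-20513/8)) = (194398979/43113)*(-8/20513) = -1555191832/884376969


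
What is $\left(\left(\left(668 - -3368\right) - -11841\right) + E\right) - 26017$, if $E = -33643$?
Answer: $-43783$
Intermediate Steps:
$\left(\left(\left(668 - -3368\right) - -11841\right) + E\right) - 26017 = \left(\left(\left(668 - -3368\right) - -11841\right) - 33643\right) - 26017 = \left(\left(\left(668 + 3368\right) + 11841\right) - 33643\right) - 26017 = \left(\left(4036 + 11841\right) - 33643\right) - 26017 = \left(15877 - 33643\right) - 26017 = -17766 - 26017 = -43783$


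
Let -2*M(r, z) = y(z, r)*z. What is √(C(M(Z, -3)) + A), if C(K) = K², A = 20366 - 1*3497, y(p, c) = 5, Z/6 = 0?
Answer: √67701/2 ≈ 130.10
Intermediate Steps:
Z = 0 (Z = 6*0 = 0)
M(r, z) = -5*z/2
A = 16869 (A = 20366 - 3497 = 16869)
√(C(M(Z, -3)) + A) = √((-5/2*(-3))² + 16869) = √((15/2)² + 16869) = √(225/4 + 16869) = √(67701/4) = √67701/2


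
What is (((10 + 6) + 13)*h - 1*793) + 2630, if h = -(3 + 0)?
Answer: 1750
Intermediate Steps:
h = -3 (h = -1*3 = -3)
(((10 + 6) + 13)*h - 1*793) + 2630 = (((10 + 6) + 13)*(-3) - 1*793) + 2630 = ((16 + 13)*(-3) - 793) + 2630 = (29*(-3) - 793) + 2630 = (-87 - 793) + 2630 = -880 + 2630 = 1750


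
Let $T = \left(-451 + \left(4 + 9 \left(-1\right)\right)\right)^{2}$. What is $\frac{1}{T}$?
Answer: $\frac{1}{207936} \approx 4.8092 \cdot 10^{-6}$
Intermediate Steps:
$T = 207936$ ($T = \left(-451 + \left(4 - 9\right)\right)^{2} = \left(-451 - 5\right)^{2} = \left(-456\right)^{2} = 207936$)
$\frac{1}{T} = \frac{1}{207936}$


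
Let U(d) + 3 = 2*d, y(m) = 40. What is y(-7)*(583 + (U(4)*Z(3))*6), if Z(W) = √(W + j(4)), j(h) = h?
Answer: 23320 + 1200*√7 ≈ 26495.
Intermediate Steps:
U(d) = -3 + 2*d
Z(W) = √(4 + W) (Z(W) = √(W + 4) = √(4 + W))
y(-7)*(583 + (U(4)*Z(3))*6) = 40*(583 + ((-3 + 2*4)*√(4 + 3))*6) = 40*(583 + ((-3 + 8)*√7)*6) = 40*(583 + (5*√7)*6) = 40*(583 + 30*√7) = 23320 + 1200*√7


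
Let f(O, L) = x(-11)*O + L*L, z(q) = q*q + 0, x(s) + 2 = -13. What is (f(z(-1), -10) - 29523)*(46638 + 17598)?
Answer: -1890979368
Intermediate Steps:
x(s) = -15 (x(s) = -2 - 13 = -15)
z(q) = q² (z(q) = q² + 0 = q²)
f(O, L) = L² - 15*O (f(O, L) = -15*O + L*L = -15*O + L² = L² - 15*O)
(f(z(-1), -10) - 29523)*(46638 + 17598) = (((-10)² - 15*(-1)²) - 29523)*(46638 + 17598) = ((100 - 15*1) - 29523)*64236 = ((100 - 15) - 29523)*64236 = (85 - 29523)*64236 = -29438*64236 = -1890979368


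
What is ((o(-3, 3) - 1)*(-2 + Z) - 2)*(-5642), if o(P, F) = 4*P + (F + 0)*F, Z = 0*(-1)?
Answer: -33852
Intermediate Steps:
Z = 0
o(P, F) = F² + 4*P (o(P, F) = 4*P + F*F = 4*P + F² = F² + 4*P)
((o(-3, 3) - 1)*(-2 + Z) - 2)*(-5642) = (((3² + 4*(-3)) - 1)*(-2 + 0) - 2)*(-5642) = (((9 - 12) - 1)*(-2) - 2)*(-5642) = ((-3 - 1)*(-2) - 2)*(-5642) = (-4*(-2) - 2)*(-5642) = (8 - 2)*(-5642) = 6*(-5642) = -33852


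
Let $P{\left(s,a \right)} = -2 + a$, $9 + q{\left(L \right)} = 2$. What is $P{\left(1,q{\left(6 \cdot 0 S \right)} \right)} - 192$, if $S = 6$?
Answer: $-201$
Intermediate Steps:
$q{\left(L \right)} = -7$ ($q{\left(L \right)} = -9 + 2 = -7$)
$P{\left(1,q{\left(6 \cdot 0 S \right)} \right)} - 192 = \left(-2 - 7\right) - 192 = -9 - 192 = -201$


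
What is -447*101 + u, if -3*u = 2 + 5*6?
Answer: -135473/3 ≈ -45158.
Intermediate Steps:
u = -32/3 (u = -(2 + 5*6)/3 = -(2 + 30)/3 = -⅓*32 = -32/3 ≈ -10.667)
-447*101 + u = -447*101 - 32/3 = -45147 - 32/3 = -135473/3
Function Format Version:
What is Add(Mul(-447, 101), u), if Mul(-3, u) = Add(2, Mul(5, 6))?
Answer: Rational(-135473, 3) ≈ -45158.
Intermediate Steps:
u = Rational(-32, 3) (u = Mul(Rational(-1, 3), Add(2, Mul(5, 6))) = Mul(Rational(-1, 3), Add(2, 30)) = Mul(Rational(-1, 3), 32) = Rational(-32, 3) ≈ -10.667)
Add(Mul(-447, 101), u) = Add(Mul(-447, 101), Rational(-32, 3)) = Add(-45147, Rational(-32, 3)) = Rational(-135473, 3)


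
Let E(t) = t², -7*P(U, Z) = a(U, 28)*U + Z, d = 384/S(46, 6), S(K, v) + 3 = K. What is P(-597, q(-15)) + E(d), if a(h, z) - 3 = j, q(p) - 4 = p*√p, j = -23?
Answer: -21052264/12943 + 15*I*√15/7 ≈ -1626.5 + 8.2993*I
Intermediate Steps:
S(K, v) = -3 + K
q(p) = 4 + p^(3/2) (q(p) = 4 + p*√p = 4 + p^(3/2))
d = 384/43 (d = 384/(-3 + 46) = 384/43 ≈ 8.9302)
a(h, z) = -20 (a(h, z) = 3 - 23 = -20)
P(U, Z) = -Z/7 + 20*U/7 (P(U, Z) = -(-20*U + Z)/7 = -(Z - 20*U)/7 = -Z/7 + 20*U/7)
P(-597, q(-15)) + E(d) = (-(4 + (-15)^(3/2))/7 + (20/7)*(-597)) + (384/43)² = (-(4 - 15*I*√15)/7 - 11940/7) + 147456/1849 = ((-4/7 + 15*I*√15/7) - 11940/7) + 147456/1849 = (-11944/7 + 15*I*√15/7) + 147456/1849 = -21052264/12943 + 15*I*√15/7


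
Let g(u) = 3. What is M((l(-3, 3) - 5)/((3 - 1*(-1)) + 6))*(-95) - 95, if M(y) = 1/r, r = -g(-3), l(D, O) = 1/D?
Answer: -190/3 ≈ -63.333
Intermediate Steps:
r = -3 (r = -1*3 = -3)
M(y) = -1/3 (M(y) = 1/(-3) = -1/3)
M((l(-3, 3) - 5)/((3 - 1*(-1)) + 6))*(-95) - 95 = -1/3*(-95) - 95 = 95/3 - 95 = -190/3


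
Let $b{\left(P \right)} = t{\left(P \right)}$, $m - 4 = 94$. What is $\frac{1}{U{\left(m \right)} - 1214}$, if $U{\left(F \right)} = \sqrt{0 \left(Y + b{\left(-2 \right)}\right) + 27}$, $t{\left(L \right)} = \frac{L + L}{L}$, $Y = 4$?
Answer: $- \frac{1214}{1473769} - \frac{3 \sqrt{3}}{1473769} \approx -0.00082726$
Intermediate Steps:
$m = 98$ ($m = 4 + 94 = 98$)
$t{\left(L \right)} = 2$ ($t{\left(L \right)} = \frac{2 L}{L} = 2$)
$b{\left(P \right)} = 2$
$U{\left(F \right)} = 3 \sqrt{3}$ ($U{\left(F \right)} = \sqrt{0 \left(4 + 2\right) + 27} = \sqrt{0 \cdot 6 + 27} = \sqrt{0 + 27} = \sqrt{27} = 3 \sqrt{3}$)
$\frac{1}{U{\left(m \right)} - 1214} = \frac{1}{3 \sqrt{3} - 1214} = \frac{1}{-1214 + 3 \sqrt{3}}$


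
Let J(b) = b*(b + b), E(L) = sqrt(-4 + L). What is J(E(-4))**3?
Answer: -4096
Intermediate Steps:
J(b) = 2*b**2 (J(b) = b*(2*b) = 2*b**2)
J(E(-4))**3 = (2*(sqrt(-4 - 4))**2)**3 = (2*(sqrt(-8))**2)**3 = (2*(2*I*sqrt(2))**2)**3 = (2*(-8))**3 = (-16)**3 = -4096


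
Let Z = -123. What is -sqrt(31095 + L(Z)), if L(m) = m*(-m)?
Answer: -3*sqrt(1774) ≈ -126.36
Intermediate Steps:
L(m) = -m**2
-sqrt(31095 + L(Z)) = -sqrt(31095 - 1*(-123)**2) = -sqrt(31095 - 1*15129) = -sqrt(31095 - 15129) = -sqrt(15966) = -3*sqrt(1774)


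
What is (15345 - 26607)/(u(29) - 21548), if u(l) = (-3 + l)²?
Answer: 5631/10436 ≈ 0.53957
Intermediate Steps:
(15345 - 26607)/(u(29) - 21548) = (15345 - 26607)/((-3 + 29)² - 21548) = -11262/(26² - 21548) = -11262/(676 - 21548) = -11262/(-20872) = -11262*(-1/20872) = 5631/10436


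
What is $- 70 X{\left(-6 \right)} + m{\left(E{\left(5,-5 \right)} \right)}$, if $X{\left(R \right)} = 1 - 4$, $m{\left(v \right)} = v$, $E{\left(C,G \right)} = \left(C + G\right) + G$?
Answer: $205$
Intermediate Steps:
$E{\left(C,G \right)} = C + 2 G$
$X{\left(R \right)} = -3$ ($X{\left(R \right)} = 1 - 4 = -3$)
$- 70 X{\left(-6 \right)} + m{\left(E{\left(5,-5 \right)} \right)} = \left(-70\right) \left(-3\right) + \left(5 + 2 \left(-5\right)\right) = 210 + \left(5 - 10\right) = 210 - 5 = 205$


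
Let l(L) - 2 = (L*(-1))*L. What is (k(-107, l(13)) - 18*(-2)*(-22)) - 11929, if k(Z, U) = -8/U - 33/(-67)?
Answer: -142329222/11189 ≈ -12720.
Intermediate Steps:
l(L) = 2 - L² (l(L) = 2 + (L*(-1))*L = 2 + (-L)*L = 2 - L²)
k(Z, U) = 33/67 - 8/U (k(Z, U) = -8/U - 33*(-1/67) = -8/U + 33/67 = 33/67 - 8/U)
(k(-107, l(13)) - 18*(-2)*(-22)) - 11929 = ((33/67 - 8/(2 - 1*13²)) - 18*(-2)*(-22)) - 11929 = ((33/67 - 8/(2 - 1*169)) + 36*(-22)) - 11929 = ((33/67 - 8/(2 - 169)) - 792) - 11929 = ((33/67 - 8/(-167)) - 792) - 11929 = ((33/67 - 8*(-1/167)) - 792) - 11929 = ((33/67 + 8/167) - 792) - 11929 = (6047/11189 - 792) - 11929 = -8855641/11189 - 11929 = -142329222/11189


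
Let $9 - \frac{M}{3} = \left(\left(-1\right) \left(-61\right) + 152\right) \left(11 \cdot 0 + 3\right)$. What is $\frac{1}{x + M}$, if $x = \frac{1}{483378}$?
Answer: $- \frac{483378}{913584419} \approx -0.0005291$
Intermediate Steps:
$x = \frac{1}{483378} \approx 2.0688 \cdot 10^{-6}$
$M = -1890$ ($M = 27 - 3 \left(\left(-1\right) \left(-61\right) + 152\right) \left(11 \cdot 0 + 3\right) = 27 - 3 \left(61 + 152\right) \left(0 + 3\right) = 27 - 3 \cdot 213 \cdot 3 = 27 - 1917 = -1890$)
$\frac{1}{x + M} = \frac{1}{\frac{1}{483378} - 1890} = \frac{1}{- \frac{913584419}{483378}} = - \frac{483378}{913584419}$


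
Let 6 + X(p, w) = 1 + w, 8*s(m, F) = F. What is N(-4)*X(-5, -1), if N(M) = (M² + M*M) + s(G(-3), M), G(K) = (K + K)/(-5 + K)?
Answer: -189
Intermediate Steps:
G(K) = 2*K/(-5 + K) (G(K) = (2*K)/(-5 + K) = 2*K/(-5 + K))
s(m, F) = F/8
X(p, w) = -5 + w (X(p, w) = -6 + (1 + w) = -5 + w)
N(M) = 2*M² + M/8 (N(M) = (M² + M*M) + M/8 = (M² + M²) + M/8 = 2*M² + M/8)
N(-4)*X(-5, -1) = ((⅛)*(-4)*(1 + 16*(-4)))*(-5 - 1) = ((⅛)*(-4)*(1 - 64))*(-6) = ((⅛)*(-4)*(-63))*(-6) = (63/2)*(-6) = -189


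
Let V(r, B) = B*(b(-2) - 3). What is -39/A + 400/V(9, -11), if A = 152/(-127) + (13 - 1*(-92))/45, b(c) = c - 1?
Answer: -403747/14289 ≈ -28.256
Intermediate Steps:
b(c) = -1 + c
V(r, B) = -6*B (V(r, B) = B*((-1 - 2) - 3) = B*(-3 - 3) = B*(-6) = -6*B)
A = 433/381 (A = 152*(-1/127) + (13 + 92)*(1/45) = -152/127 + 105*(1/45) = -152/127 + 7/3 = 433/381 ≈ 1.1365)
-39/A + 400/V(9, -11) = -39/433/381 + 400/((-6*(-11))) = -39*381/433 + 400/66 = -14859/433 + 400*(1/66) = -14859/433 + 200/33 = -403747/14289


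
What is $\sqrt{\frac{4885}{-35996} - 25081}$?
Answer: $\frac{i \sqrt{8124482228439}}{17998} \approx 158.37 i$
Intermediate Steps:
$\sqrt{\frac{4885}{-35996} - 25081} = \sqrt{4885 \left(- \frac{1}{35996}\right) - 25081} = \sqrt{- \frac{4885}{35996} - 25081} = \sqrt{- \frac{902820561}{35996}} = \frac{i \sqrt{8124482228439}}{17998}$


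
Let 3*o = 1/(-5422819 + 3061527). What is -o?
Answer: 1/7083876 ≈ 1.4117e-7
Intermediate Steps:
o = -1/7083876 (o = 1/(3*(-5422819 + 3061527)) = (⅓)/(-2361292) = (⅓)*(-1/2361292) = -1/7083876 ≈ -1.4117e-7)
-o = -1*(-1/7083876) = 1/7083876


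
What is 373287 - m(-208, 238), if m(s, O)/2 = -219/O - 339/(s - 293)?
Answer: 7418342230/19873 ≈ 3.7329e+5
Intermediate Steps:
m(s, O) = -678/(-293 + s) - 438/O (m(s, O) = 2*(-219/O - 339/(s - 293)) = 2*(-219/O - 339/(-293 + s)) = 2*(-339/(-293 + s) - 219/O) = -678/(-293 + s) - 438/O)
373287 - m(-208, 238) = 373287 - 6*(21389 - 113*238 - 73*(-208))/(238*(-293 - 208)) = 373287 - 6*(21389 - 26894 + 15184)/(238*(-501)) = 373287 - 6*(-1)*9679/(238*501) = 373287 - 1*(-9679/19873) = 373287 + 9679/19873 = 7418342230/19873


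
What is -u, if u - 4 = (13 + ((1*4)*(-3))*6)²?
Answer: -3485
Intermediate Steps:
u = 3485 (u = 4 + (13 + ((1*4)*(-3))*6)² = 4 + (13 + (4*(-3))*6)² = 4 + (13 - 12*6)² = 4 + (13 - 72)² = 4 + (-59)² = 4 + 3481 = 3485)
-u = -1*3485 = -3485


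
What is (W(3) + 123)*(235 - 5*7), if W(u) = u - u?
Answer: 24600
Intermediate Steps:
W(u) = 0
(W(3) + 123)*(235 - 5*7) = (0 + 123)*(235 - 5*7) = 123*(235 - 35) = 123*200 = 24600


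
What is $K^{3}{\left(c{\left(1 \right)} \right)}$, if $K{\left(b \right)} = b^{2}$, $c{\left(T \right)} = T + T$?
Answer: $64$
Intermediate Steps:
$c{\left(T \right)} = 2 T$
$K^{3}{\left(c{\left(1 \right)} \right)} = \left(\left(2 \cdot 1\right)^{2}\right)^{3} = \left(2^{2}\right)^{3} = 4^{3} = 64$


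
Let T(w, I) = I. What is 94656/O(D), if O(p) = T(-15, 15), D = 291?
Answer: 31552/5 ≈ 6310.4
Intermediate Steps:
O(p) = 15
94656/O(D) = 94656/15 = 94656*(1/15) = 31552/5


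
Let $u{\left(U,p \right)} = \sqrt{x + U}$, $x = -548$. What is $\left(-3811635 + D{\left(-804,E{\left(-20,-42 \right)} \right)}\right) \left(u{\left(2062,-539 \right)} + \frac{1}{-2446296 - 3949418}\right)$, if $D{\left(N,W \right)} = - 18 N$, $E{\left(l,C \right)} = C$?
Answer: $\frac{3797163}{6395714} - 3797163 \sqrt{1514} \approx -1.4775 \cdot 10^{8}$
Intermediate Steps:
$u{\left(U,p \right)} = \sqrt{-548 + U}$
$\left(-3811635 + D{\left(-804,E{\left(-20,-42 \right)} \right)}\right) \left(u{\left(2062,-539 \right)} + \frac{1}{-2446296 - 3949418}\right) = \left(-3811635 - -14472\right) \left(\sqrt{-548 + 2062} + \frac{1}{-2446296 - 3949418}\right) = \left(-3811635 + 14472\right) \left(\sqrt{1514} + \frac{1}{-6395714}\right) = - 3797163 \left(\sqrt{1514} - \frac{1}{6395714}\right) = - 3797163 \left(- \frac{1}{6395714} + \sqrt{1514}\right) = \frac{3797163}{6395714} - 3797163 \sqrt{1514}$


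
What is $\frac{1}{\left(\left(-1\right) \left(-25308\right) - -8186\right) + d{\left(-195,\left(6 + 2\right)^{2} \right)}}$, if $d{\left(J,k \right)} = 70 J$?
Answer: $\frac{1}{19844} \approx 5.0393 \cdot 10^{-5}$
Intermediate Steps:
$\frac{1}{\left(\left(-1\right) \left(-25308\right) - -8186\right) + d{\left(-195,\left(6 + 2\right)^{2} \right)}} = \frac{1}{\left(\left(-1\right) \left(-25308\right) - -8186\right) + 70 \left(-195\right)} = \frac{1}{\left(25308 + 8186\right) - 13650} = \frac{1}{33494 - 13650} = \frac{1}{19844}$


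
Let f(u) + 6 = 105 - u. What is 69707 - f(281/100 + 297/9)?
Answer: 6964381/100 ≈ 69644.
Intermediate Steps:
f(u) = 99 - u (f(u) = -6 + (105 - u) = 99 - u)
69707 - f(281/100 + 297/9) = 69707 - (99 - (281/100 + 297/9)) = 69707 - (99 - (281*(1/100) + 297*(⅑))) = 69707 - (99 - (281/100 + 33)) = 69707 - (99 - 1*3581/100) = 69707 - (99 - 3581/100) = 69707 - 1*6319/100 = 69707 - 6319/100 = 6964381/100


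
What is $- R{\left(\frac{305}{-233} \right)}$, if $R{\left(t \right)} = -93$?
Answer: $93$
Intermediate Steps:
$- R{\left(\frac{305}{-233} \right)} = \left(-1\right) \left(-93\right) = 93$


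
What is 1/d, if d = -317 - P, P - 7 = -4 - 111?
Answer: -1/209 ≈ -0.0047847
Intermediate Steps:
P = -108 (P = 7 + (-4 - 111) = 7 - 115 = -108)
d = -209 (d = -317 - 1*(-108) = -317 + 108 = -209)
1/d = 1/(-209) = -1/209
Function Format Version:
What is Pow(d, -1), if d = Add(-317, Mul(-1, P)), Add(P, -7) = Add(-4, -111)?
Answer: Rational(-1, 209) ≈ -0.0047847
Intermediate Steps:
P = -108 (P = Add(7, Add(-4, -111)) = Add(7, -115) = -108)
d = -209 (d = Add(-317, Mul(-1, -108)) = Add(-317, 108) = -209)
Pow(d, -1) = Pow(-209, -1) = Rational(-1, 209)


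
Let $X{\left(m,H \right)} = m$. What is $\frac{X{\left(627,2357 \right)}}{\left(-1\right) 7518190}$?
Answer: $- \frac{627}{7518190} \approx -8.3398 \cdot 10^{-5}$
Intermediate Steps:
$\frac{X{\left(627,2357 \right)}}{\left(-1\right) 7518190} = \frac{627}{\left(-1\right) 7518190} = \frac{627}{-7518190} = 627 \left(- \frac{1}{7518190}\right) = - \frac{627}{7518190}$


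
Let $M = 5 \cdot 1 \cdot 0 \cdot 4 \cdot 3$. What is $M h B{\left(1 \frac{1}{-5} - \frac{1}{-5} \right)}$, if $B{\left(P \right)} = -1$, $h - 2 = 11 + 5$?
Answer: $0$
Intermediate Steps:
$h = 18$ ($h = 2 + \left(11 + 5\right) = 2 + 16 = 18$)
$M = 0$ ($M = 5 \cdot 0 \cdot 3 = 5 \cdot 0 = 0$)
$M h B{\left(1 \frac{1}{-5} - \frac{1}{-5} \right)} = 0 \cdot 18 \left(-1\right) = 0 \left(-1\right) = 0$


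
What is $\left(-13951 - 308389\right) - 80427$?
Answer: $-402767$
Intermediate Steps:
$\left(-13951 - 308389\right) - 80427 = -322340 - 80427 = -402767$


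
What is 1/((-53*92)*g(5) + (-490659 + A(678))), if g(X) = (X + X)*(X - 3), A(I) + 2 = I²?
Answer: -1/128497 ≈ -7.7823e-6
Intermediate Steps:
A(I) = -2 + I²
g(X) = 2*X*(-3 + X) (g(X) = (2*X)*(-3 + X) = 2*X*(-3 + X))
1/((-53*92)*g(5) + (-490659 + A(678))) = 1/((-53*92)*(2*5*(-3 + 5)) + (-490659 + (-2 + 678²))) = 1/(-9752*5*2 + (-490659 + (-2 + 459684))) = 1/(-4876*20 + (-490659 + 459682)) = 1/(-97520 - 30977) = 1/(-128497) = -1/128497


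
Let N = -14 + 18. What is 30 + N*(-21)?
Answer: -54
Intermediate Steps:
N = 4
30 + N*(-21) = 30 + 4*(-21) = 30 - 84 = -54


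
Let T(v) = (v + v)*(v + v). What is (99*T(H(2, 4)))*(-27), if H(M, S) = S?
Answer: -171072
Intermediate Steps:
T(v) = 4*v² (T(v) = (2*v)*(2*v) = 4*v²)
(99*T(H(2, 4)))*(-27) = (99*(4*4²))*(-27) = (99*(4*16))*(-27) = (99*64)*(-27) = 6336*(-27) = -171072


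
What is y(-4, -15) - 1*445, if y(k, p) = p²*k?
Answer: -1345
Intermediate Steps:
y(k, p) = k*p²
y(-4, -15) - 1*445 = -4*(-15)² - 1*445 = -4*225 - 445 = -900 - 445 = -1345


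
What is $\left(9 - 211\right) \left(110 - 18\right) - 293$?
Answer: $-18877$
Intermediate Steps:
$\left(9 - 211\right) \left(110 - 18\right) - 293 = \left(-202\right) 92 - 293 = -18584 - 293 = -18877$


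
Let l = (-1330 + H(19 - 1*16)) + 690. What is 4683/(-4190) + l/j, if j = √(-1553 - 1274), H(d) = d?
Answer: -4683/4190 + 637*I*√2827/2827 ≈ -1.1177 + 11.981*I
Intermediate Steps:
j = I*√2827 (j = √(-2827) = I*√2827 ≈ 53.17*I)
l = -637 (l = (-1330 + (19 - 1*16)) + 690 = (-1330 + (19 - 16)) + 690 = (-1330 + 3) + 690 = -1327 + 690 = -637)
4683/(-4190) + l/j = 4683/(-4190) - 637*(-I*√2827/2827) = 4683*(-1/4190) - (-637)*I*√2827/2827 = -4683/4190 + 637*I*√2827/2827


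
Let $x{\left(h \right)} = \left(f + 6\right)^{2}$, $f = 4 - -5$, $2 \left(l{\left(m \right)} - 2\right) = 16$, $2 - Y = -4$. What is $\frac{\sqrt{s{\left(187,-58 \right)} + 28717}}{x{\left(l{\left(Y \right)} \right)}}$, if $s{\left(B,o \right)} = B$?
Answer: $\frac{2 \sqrt{7226}}{225} \approx 0.75561$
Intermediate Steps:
$Y = 6$ ($Y = 2 - -4 = 2 + 4 = 6$)
$l{\left(m \right)} = 10$ ($l{\left(m \right)} = 2 + \frac{1}{2} \cdot 16 = 2 + 8 = 10$)
$f = 9$ ($f = 4 + 5 = 9$)
$x{\left(h \right)} = 225$ ($x{\left(h \right)} = \left(9 + 6\right)^{2} = 15^{2} = 225$)
$\frac{\sqrt{s{\left(187,-58 \right)} + 28717}}{x{\left(l{\left(Y \right)} \right)}} = \frac{\sqrt{187 + 28717}}{225} = \sqrt{28904} \cdot \frac{1}{225} = 2 \sqrt{7226} \cdot \frac{1}{225} = \frac{2 \sqrt{7226}}{225}$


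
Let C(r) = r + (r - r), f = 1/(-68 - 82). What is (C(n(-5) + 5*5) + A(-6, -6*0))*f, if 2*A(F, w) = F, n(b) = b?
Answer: -17/150 ≈ -0.11333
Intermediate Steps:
A(F, w) = F/2
f = -1/150 (f = 1/(-150) = -1/150 ≈ -0.0066667)
C(r) = r (C(r) = r + 0 = r)
(C(n(-5) + 5*5) + A(-6, -6*0))*f = ((-5 + 5*5) + (½)*(-6))*(-1/150) = ((-5 + 25) - 3)*(-1/150) = (20 - 3)*(-1/150) = 17*(-1/150) = -17/150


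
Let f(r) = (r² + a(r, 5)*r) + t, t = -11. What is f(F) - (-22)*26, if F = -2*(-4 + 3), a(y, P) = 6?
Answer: 577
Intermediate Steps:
F = 2 (F = -2*(-1) = 2)
f(r) = -11 + r² + 6*r (f(r) = (r² + 6*r) - 11 = -11 + r² + 6*r)
f(F) - (-22)*26 = (-11 + 2² + 6*2) - (-22)*26 = (-11 + 4 + 12) - 1*(-572) = 5 + 572 = 577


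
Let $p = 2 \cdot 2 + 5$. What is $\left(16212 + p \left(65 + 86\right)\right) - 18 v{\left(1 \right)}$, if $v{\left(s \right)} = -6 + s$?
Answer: $17661$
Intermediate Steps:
$p = 9$ ($p = 4 + 5 = 9$)
$\left(16212 + p \left(65 + 86\right)\right) - 18 v{\left(1 \right)} = \left(16212 + 9 \left(65 + 86\right)\right) - 18 \left(-6 + 1\right) = \left(16212 + 9 \cdot 151\right) - -90 = \left(16212 + 1359\right) + 90 = 17571 + 90 = 17661$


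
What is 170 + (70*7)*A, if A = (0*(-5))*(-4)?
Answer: 170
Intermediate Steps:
A = 0 (A = 0*(-4) = 0)
170 + (70*7)*A = 170 + (70*7)*0 = 170 + 490*0 = 170 + 0 = 170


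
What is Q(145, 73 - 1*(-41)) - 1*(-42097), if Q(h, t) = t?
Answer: 42211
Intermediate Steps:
Q(145, 73 - 1*(-41)) - 1*(-42097) = (73 - 1*(-41)) - 1*(-42097) = (73 + 41) + 42097 = 114 + 42097 = 42211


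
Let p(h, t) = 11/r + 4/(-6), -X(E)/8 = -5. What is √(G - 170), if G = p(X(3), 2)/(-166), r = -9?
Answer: I*√42157858/498 ≈ 13.038*I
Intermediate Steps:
X(E) = 40 (X(E) = -8*(-5) = 40)
p(h, t) = -17/9 (p(h, t) = 11/(-9) + 4/(-6) = 11*(-⅑) + 4*(-⅙) = -11/9 - ⅔ = -17/9)
G = 17/1494 (G = -17/9/(-166) = -17/9*(-1/166) = 17/1494 ≈ 0.011379)
√(G - 170) = √(17/1494 - 170) = √(-253963/1494) = I*√42157858/498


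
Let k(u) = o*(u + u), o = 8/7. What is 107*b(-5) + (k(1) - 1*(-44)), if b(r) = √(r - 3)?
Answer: 324/7 + 214*I*√2 ≈ 46.286 + 302.64*I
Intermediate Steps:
o = 8/7 (o = 8*(⅐) = 8/7 ≈ 1.1429)
b(r) = √(-3 + r)
k(u) = 16*u/7 (k(u) = 8*(u + u)/7 = 8*(2*u)/7 = 16*u/7)
107*b(-5) + (k(1) - 1*(-44)) = 107*√(-3 - 5) + ((16/7)*1 - 1*(-44)) = 107*√(-8) + (16/7 + 44) = 107*(2*I*√2) + 324/7 = 214*I*√2 + 324/7 = 324/7 + 214*I*√2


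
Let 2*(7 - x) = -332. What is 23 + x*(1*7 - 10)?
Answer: -496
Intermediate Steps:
x = 173 (x = 7 - ½*(-332) = 7 + 166 = 173)
23 + x*(1*7 - 10) = 23 + 173*(1*7 - 10) = 23 + 173*(7 - 10) = 23 + 173*(-3) = 23 - 519 = -496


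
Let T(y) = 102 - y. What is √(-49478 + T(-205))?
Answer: I*√49171 ≈ 221.75*I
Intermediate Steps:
√(-49478 + T(-205)) = √(-49478 + (102 - 1*(-205))) = √(-49478 + (102 + 205)) = √(-49478 + 307) = √(-49171) = I*√49171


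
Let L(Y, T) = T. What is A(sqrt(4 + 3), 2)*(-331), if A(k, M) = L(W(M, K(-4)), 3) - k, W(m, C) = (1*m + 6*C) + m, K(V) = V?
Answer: -993 + 331*sqrt(7) ≈ -117.26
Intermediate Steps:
W(m, C) = 2*m + 6*C (W(m, C) = (m + 6*C) + m = 2*m + 6*C)
A(k, M) = 3 - k
A(sqrt(4 + 3), 2)*(-331) = (3 - sqrt(4 + 3))*(-331) = (3 - sqrt(7))*(-331) = -993 + 331*sqrt(7)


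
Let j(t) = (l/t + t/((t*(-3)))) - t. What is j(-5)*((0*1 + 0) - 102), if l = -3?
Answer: -2686/5 ≈ -537.20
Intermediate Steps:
j(t) = -⅓ - t - 3/t (j(t) = (-3/t + t/((t*(-3)))) - t = (-3/t + t/((-3*t))) - t = (-3/t + t*(-1/(3*t))) - t = (-3/t - ⅓) - t = (-⅓ - 3/t) - t = -⅓ - t - 3/t)
j(-5)*((0*1 + 0) - 102) = (-⅓ - 1*(-5) - 3/(-5))*((0*1 + 0) - 102) = (-⅓ + 5 - 3*(-⅕))*((0 + 0) - 102) = (-⅓ + 5 + ⅗)*(0 - 102) = (79/15)*(-102) = -2686/5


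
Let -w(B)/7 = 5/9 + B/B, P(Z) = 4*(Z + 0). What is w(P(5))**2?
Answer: 9604/81 ≈ 118.57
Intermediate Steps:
P(Z) = 4*Z
w(B) = -98/9 (w(B) = -7*(5/9 + B/B) = -7*(5*(1/9) + 1) = -7*(5/9 + 1) = -7*14/9 = -98/9)
w(P(5))**2 = (-98/9)**2 = 9604/81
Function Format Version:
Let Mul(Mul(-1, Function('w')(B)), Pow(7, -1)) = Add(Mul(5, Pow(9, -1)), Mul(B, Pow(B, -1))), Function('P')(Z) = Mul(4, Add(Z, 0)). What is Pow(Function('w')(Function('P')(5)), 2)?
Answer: Rational(9604, 81) ≈ 118.57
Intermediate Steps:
Function('P')(Z) = Mul(4, Z)
Function('w')(B) = Rational(-98, 9) (Function('w')(B) = Mul(-7, Add(Mul(5, Pow(9, -1)), Mul(B, Pow(B, -1)))) = Mul(-7, Add(Mul(5, Rational(1, 9)), 1)) = Mul(-7, Add(Rational(5, 9), 1)) = Mul(-7, Rational(14, 9)) = Rational(-98, 9))
Pow(Function('w')(Function('P')(5)), 2) = Pow(Rational(-98, 9), 2) = Rational(9604, 81)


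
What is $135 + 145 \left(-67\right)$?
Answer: $-9580$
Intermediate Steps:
$135 + 145 \left(-67\right) = 135 - 9715 = -9580$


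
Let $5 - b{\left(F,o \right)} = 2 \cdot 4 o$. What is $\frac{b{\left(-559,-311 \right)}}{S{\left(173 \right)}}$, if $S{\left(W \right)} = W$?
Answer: $\frac{2493}{173} \approx 14.41$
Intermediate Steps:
$b{\left(F,o \right)} = 5 - 8 o$ ($b{\left(F,o \right)} = 5 - 2 \cdot 4 o = 5 - 8 o$)
$\frac{b{\left(-559,-311 \right)}}{S{\left(173 \right)}} = \frac{5 - -2488}{173} = \left(5 + 2488\right) \frac{1}{173} = 2493 \cdot \frac{1}{173} = \frac{2493}{173}$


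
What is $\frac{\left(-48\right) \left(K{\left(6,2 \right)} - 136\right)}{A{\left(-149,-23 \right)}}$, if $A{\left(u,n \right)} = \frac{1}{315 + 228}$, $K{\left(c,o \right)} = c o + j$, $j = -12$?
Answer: $3544704$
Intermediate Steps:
$K{\left(c,o \right)} = -12 + c o$ ($K{\left(c,o \right)} = c o - 12 = -12 + c o$)
$A{\left(u,n \right)} = \frac{1}{543}$
$\frac{\left(-48\right) \left(K{\left(6,2 \right)} - 136\right)}{A{\left(-149,-23 \right)}} = - 48 \left(\left(-12 + 6 \cdot 2\right) - 136\right) \frac{1}{\frac{1}{543}} = - 48 \left(\left(-12 + 12\right) - 136\right) 543 = - 48 \left(0 - 136\right) 543 = \left(-48\right) \left(-136\right) 543 = 6528 \cdot 543 = 3544704$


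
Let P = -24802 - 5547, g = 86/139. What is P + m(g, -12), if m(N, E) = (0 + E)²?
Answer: -30205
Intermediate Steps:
g = 86/139 (g = 86*(1/139) = 86/139 ≈ 0.61870)
P = -30349
m(N, E) = E²
P + m(g, -12) = -30349 + (-12)² = -30349 + 144 = -30205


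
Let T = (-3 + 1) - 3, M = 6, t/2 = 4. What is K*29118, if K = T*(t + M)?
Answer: -2038260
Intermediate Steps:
t = 8 (t = 2*4 = 8)
T = -5 (T = -2 - 3 = -5)
K = -70 (K = -5*(8 + 6) = -5*14 = -70)
K*29118 = -70*29118 = -2038260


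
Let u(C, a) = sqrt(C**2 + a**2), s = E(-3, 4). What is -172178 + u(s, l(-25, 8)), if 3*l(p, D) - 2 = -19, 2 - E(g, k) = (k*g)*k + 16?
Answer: -172178 + 17*sqrt(37)/3 ≈ -1.7214e+5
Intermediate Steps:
E(g, k) = -14 - g*k**2 (E(g, k) = 2 - ((k*g)*k + 16) = 2 - ((g*k)*k + 16) = 2 - (g*k**2 + 16) = 2 - (16 + g*k**2) = 2 + (-16 - g*k**2) = -14 - g*k**2)
l(p, D) = -17/3 (l(p, D) = 2/3 + (1/3)*(-19) = 2/3 - 19/3 = -17/3)
s = 34 (s = -14 - 1*(-3)*4**2 = -14 - 1*(-3)*16 = -14 + 48 = 34)
-172178 + u(s, l(-25, 8)) = -172178 + sqrt(34**2 + (-17/3)**2) = -172178 + sqrt(1156 + 289/9) = -172178 + sqrt(10693/9) = -172178 + 17*sqrt(37)/3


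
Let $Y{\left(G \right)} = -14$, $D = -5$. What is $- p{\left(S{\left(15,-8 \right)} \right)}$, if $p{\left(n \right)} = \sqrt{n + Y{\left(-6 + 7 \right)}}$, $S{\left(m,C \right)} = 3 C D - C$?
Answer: $- \sqrt{114} \approx -10.677$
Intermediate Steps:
$S{\left(m,C \right)} = - 16 C$ ($S{\left(m,C \right)} = 3 C \left(-5\right) - C = - 15 C - C = - 16 C$)
$p{\left(n \right)} = \sqrt{-14 + n}$ ($p{\left(n \right)} = \sqrt{n - 14} = \sqrt{-14 + n}$)
$- p{\left(S{\left(15,-8 \right)} \right)} = - \sqrt{-14 - -128} = - \sqrt{-14 + 128} = - \sqrt{114}$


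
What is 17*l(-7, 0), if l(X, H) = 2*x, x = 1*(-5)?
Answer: -170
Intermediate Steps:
x = -5
l(X, H) = -10 (l(X, H) = 2*(-5) = -10)
17*l(-7, 0) = 17*(-10) = -170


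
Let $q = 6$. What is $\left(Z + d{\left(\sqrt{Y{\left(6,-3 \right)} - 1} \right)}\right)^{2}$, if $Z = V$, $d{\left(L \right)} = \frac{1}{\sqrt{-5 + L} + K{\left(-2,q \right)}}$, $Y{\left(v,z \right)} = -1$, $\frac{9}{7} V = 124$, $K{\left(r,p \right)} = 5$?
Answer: $\frac{\left(4349 + 868 \sqrt{-5 + i \sqrt{2}}\right)^{2}}{81 \left(5 + \sqrt{-5 + i \sqrt{2}}\right)^{2}} \approx 9332.3 - 13.089 i$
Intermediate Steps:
$V = \frac{868}{9}$ ($V = \frac{7}{9} \cdot 124 = \frac{868}{9} \approx 96.444$)
$d{\left(L \right)} = \frac{1}{5 + \sqrt{-5 + L}}$ ($d{\left(L \right)} = \frac{1}{\sqrt{-5 + L} + 5} = \frac{1}{5 + \sqrt{-5 + L}}$)
$Z = \frac{868}{9} \approx 96.444$
$\left(Z + d{\left(\sqrt{Y{\left(6,-3 \right)} - 1} \right)}\right)^{2} = \left(\frac{868}{9} + \frac{1}{5 + \sqrt{-5 + \sqrt{-1 - 1}}}\right)^{2} = \left(\frac{868}{9} + \frac{1}{5 + \sqrt{-5 + \sqrt{-2}}}\right)^{2} = \left(\frac{868}{9} + \frac{1}{5 + \sqrt{-5 + i \sqrt{2}}}\right)^{2}$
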